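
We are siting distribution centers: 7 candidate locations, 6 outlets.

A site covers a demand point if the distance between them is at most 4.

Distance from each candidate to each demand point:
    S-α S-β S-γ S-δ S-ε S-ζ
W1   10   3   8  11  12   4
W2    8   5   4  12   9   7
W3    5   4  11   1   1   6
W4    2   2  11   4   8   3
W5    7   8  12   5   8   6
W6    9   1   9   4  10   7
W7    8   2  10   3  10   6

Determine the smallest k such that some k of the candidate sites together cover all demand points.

Coverage sets (demand points within 4 of each site):
  W1: {S-β, S-ζ}
  W2: {S-γ}
  W3: {S-β, S-δ, S-ε}
  W4: {S-α, S-β, S-δ, S-ζ}
  W5: {}
  W6: {S-β, S-δ}
  W7: {S-β, S-δ}
No 2 sites suffice: every size-2 union leaves at least one demand point uncovered.
But {W2, W3, W4} covers everything, so the minimum is 3.

3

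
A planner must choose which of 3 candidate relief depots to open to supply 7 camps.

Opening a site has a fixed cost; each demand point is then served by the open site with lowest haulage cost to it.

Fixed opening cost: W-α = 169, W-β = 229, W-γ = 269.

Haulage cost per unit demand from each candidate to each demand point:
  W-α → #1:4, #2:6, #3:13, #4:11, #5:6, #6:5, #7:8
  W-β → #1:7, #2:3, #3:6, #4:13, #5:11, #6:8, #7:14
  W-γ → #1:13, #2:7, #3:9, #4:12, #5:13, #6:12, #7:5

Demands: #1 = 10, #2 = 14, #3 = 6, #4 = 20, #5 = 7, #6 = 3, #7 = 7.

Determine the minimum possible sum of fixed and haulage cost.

Open {W-α}: assign each demand point to its cheapest open site.
  #1→W-α 10×4=40, #2→W-α 14×6=84, #3→W-α 6×13=78, #4→W-α 20×11=220, #5→W-α 7×6=42, #6→W-α 3×5=15, #7→W-α 7×8=56
  haulage cost 535, fixed 169 → total 704.
Compare {W-β}: haulage cost 607 + fixed 229 = 836.
Compare {W-α, W-β}: haulage cost 451 + fixed 398 = 849.
Compare {W-α, W-γ}: haulage cost 490 + fixed 438 = 928.
All other subsets cost ≥ 836. Minimum total cost: 704.

704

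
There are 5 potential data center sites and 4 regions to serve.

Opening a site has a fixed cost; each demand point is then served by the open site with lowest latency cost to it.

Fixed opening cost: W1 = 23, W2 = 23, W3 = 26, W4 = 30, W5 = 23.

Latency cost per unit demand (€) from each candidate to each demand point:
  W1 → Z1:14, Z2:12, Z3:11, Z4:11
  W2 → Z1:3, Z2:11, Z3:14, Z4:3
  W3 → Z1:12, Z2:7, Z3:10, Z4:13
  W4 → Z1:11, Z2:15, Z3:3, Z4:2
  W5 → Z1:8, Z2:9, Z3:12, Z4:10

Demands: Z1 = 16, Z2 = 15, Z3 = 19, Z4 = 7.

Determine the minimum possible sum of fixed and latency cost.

303

Open {W2, W3, W4}: assign each demand point to its cheapest open site.
  Z1→W2 16×3=48, Z2→W3 15×7=105, Z3→W4 19×3=57, Z4→W4 7×2=14
  latency cost 224, fixed 79 → total 303.
Compare {W1, W2, W3, W4}: latency cost 224 + fixed 102 = 326.
Compare {W2, W3, W4, W5}: latency cost 224 + fixed 102 = 326.
Compare {W2, W4, W5}: latency cost 254 + fixed 76 = 330.
All other subsets cost ≥ 326. Minimum total cost: 303.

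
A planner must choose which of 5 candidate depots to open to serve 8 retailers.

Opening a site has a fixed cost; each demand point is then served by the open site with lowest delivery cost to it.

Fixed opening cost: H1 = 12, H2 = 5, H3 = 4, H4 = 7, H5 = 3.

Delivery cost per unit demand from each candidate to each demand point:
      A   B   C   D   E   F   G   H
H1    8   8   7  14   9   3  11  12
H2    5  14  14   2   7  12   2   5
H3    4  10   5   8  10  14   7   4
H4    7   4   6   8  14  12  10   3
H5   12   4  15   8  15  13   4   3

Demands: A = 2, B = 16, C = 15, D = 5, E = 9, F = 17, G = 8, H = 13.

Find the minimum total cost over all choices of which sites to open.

Open {H1, H2, H3, H5}: assign each demand point to its cheapest open site.
  A→H3 2×4=8, B→H5 16×4=64, C→H3 15×5=75, D→H2 5×2=10, E→H2 9×7=63, F→H1 17×3=51, G→H2 8×2=16, H→H5 13×3=39
  delivery cost 326, fixed 24 → total 350.
Compare {H1, H2, H3, H4}: delivery cost 326 + fixed 28 = 354.
Compare {H1, H2, H3, H4, H5}: delivery cost 326 + fixed 31 = 357.
Compare {H1, H2, H4}: delivery cost 343 + fixed 24 = 367.
All other subsets cost ≥ 354. Minimum total cost: 350.

350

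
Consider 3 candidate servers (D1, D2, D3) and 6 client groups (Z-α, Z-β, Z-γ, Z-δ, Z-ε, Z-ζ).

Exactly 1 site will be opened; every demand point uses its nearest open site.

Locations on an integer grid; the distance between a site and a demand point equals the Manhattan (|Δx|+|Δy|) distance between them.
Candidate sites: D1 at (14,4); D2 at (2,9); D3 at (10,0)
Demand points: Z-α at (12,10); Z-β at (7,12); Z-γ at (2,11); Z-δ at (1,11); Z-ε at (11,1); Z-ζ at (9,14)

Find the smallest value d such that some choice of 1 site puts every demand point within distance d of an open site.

Open {D2}.
  Farthest demand point is Z-ε at distance 17 (to D2); all others are ≤ 17.
With {D1} the worst case is 20.
With {D3} the worst case is 20.
No size-1 selection achieves below 17.

17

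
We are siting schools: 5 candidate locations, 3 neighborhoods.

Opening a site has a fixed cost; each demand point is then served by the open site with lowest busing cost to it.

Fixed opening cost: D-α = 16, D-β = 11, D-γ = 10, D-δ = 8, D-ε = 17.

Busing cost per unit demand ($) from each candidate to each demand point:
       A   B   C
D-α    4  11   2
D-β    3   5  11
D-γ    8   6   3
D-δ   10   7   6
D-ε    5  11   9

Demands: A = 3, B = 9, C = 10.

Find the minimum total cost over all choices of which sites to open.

101

Open {D-α, D-β}: assign each demand point to its cheapest open site.
  A→D-β 3×3=9, B→D-β 9×5=45, C→D-α 10×2=20
  busing cost 74, fixed 27 → total 101.
Compare {D-β, D-γ}: busing cost 84 + fixed 21 = 105.
Compare {D-α, D-β, D-δ}: busing cost 74 + fixed 35 = 109.
Compare {D-α, D-β, D-γ}: busing cost 74 + fixed 37 = 111.
All other subsets cost ≥ 105. Minimum total cost: 101.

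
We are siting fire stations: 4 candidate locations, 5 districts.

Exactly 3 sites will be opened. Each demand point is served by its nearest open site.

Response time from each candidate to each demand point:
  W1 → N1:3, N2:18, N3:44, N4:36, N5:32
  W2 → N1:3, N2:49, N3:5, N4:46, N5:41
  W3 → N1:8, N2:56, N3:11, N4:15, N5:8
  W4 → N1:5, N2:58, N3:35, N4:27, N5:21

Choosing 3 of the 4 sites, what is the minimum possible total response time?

Open {W1, W2, W3}.
  N1→W1 3, N2→W1 18, N3→W2 5, N4→W3 15, N5→W3 8  ⇒ total 49.
Compare {W1, W3, W4}: total 55.
Compare {W1, W2, W4}: total 74.
No size-3 selection does better; minimum is 49.

49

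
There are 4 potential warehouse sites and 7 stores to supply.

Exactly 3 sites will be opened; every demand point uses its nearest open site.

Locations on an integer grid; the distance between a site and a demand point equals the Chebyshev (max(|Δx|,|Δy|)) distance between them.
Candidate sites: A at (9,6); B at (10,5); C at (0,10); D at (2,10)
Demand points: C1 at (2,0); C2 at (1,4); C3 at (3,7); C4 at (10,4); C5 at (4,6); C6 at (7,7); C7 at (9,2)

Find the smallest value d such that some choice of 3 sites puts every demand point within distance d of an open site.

Open {A, B, C}.
  Farthest demand point is C1 at distance 7 (to A); all others are ≤ 7.
With {A, B, D} the worst case is 7.
With {A, C, D} the worst case is 7.
No size-3 selection achieves below 7.

7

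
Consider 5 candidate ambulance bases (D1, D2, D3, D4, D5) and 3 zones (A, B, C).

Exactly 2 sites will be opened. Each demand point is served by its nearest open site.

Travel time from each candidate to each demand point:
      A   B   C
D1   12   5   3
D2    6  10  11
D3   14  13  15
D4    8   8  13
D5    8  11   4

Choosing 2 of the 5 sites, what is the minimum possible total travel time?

14

Open {D1, D2}.
  A→D2 6, B→D1 5, C→D1 3  ⇒ total 14.
Compare {D1, D4}: total 16.
Compare {D1, D5}: total 16.
No size-2 selection does better; minimum is 14.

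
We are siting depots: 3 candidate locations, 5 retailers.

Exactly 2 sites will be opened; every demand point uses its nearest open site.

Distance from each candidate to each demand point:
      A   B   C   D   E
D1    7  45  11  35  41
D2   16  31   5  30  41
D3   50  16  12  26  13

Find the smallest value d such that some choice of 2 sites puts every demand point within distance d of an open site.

26

Open {D1, D3}.
  Farthest demand point is D at distance 26 (to D3); all others are ≤ 26.
With {D2, D3} the worst case is 26.
With {D1, D2} the worst case is 41.
No size-2 selection achieves below 26.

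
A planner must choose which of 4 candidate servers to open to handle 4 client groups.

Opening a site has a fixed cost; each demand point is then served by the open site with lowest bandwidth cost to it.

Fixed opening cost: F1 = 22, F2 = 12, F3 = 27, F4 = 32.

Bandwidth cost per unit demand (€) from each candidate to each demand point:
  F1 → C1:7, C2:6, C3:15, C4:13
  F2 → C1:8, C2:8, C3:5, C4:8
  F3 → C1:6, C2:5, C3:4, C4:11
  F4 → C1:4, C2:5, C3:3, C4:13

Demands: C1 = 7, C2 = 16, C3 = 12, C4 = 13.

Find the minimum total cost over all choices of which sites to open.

292

Open {F2, F4}: assign each demand point to its cheapest open site.
  C1→F4 7×4=28, C2→F4 16×5=80, C3→F4 12×3=36, C4→F2 13×8=104
  bandwidth cost 248, fixed 44 → total 292.
Compare {F2, F3}: bandwidth cost 274 + fixed 39 = 313.
Compare {F1, F2, F4}: bandwidth cost 248 + fixed 66 = 314.
Compare {F2, F3, F4}: bandwidth cost 248 + fixed 71 = 319.
All other subsets cost ≥ 313. Minimum total cost: 292.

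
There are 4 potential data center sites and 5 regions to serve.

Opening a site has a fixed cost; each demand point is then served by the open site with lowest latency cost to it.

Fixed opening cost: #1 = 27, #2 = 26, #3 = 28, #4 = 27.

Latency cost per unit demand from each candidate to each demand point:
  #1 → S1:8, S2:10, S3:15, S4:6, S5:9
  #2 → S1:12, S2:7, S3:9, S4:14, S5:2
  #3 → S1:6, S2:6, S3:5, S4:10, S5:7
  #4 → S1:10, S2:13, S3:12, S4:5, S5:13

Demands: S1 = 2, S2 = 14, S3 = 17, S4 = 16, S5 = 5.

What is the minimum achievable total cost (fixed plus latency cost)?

Open {#3, #4}: assign each demand point to its cheapest open site.
  S1→#3 2×6=12, S2→#3 14×6=84, S3→#3 17×5=85, S4→#4 16×5=80, S5→#3 5×7=35
  latency cost 296, fixed 55 → total 351.
Compare {#2, #3, #4}: latency cost 271 + fixed 81 = 352.
Compare {#1, #3}: latency cost 312 + fixed 55 = 367.
Compare {#1, #2, #3}: latency cost 287 + fixed 81 = 368.
All other subsets cost ≥ 352. Minimum total cost: 351.

351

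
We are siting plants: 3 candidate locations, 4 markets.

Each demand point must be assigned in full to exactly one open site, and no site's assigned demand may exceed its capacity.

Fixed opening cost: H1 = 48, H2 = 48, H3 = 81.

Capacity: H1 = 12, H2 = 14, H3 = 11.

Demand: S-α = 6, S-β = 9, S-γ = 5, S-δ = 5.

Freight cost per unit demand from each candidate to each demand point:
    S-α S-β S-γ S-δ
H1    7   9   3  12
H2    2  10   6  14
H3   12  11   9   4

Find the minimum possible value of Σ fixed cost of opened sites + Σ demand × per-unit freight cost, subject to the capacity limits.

313

Open {H1, H2}; cheapest assignment that respects the capacities:
  H1 (cap 12, load 11): S-α, S-γ — cost 6×7 + 5×3 = 57
  H2 (cap 14, load 14): S-β, S-δ — cost 9×10 + 5×14 = 160
  Shipping 217, fixed 96 → total 313.
  Any other capacity-feasible assignment to {H1, H2} ships for at least 217.
Compare {H1, H2, H3}: its best feasible assignment gives total 320.
Compare {H2, H3}: its best feasible assignment gives total 341.
Every other set of open sites that can feasibly serve all demand totals ≥ 320 even under its best assignment. Minimum: 313.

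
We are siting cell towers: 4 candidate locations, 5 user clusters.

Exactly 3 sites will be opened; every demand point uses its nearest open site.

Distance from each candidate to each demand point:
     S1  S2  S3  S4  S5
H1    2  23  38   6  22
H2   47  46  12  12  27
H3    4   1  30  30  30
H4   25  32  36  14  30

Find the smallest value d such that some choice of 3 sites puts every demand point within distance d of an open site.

22

Open {H1, H2, H3}.
  Farthest demand point is S5 at distance 22 (to H1); all others are ≤ 22.
With {H1, H2, H4} the worst case is 23.
With {H2, H3, H4} the worst case is 27.
No size-3 selection achieves below 22.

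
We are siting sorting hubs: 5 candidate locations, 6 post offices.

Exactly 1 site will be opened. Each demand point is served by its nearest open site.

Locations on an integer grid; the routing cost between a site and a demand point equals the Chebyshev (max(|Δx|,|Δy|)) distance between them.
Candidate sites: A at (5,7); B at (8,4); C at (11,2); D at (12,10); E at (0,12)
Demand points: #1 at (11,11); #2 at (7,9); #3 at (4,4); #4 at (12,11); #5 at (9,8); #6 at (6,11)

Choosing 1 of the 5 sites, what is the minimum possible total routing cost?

24

Open {D}.
  #1→D 1, #2→D 5, #3→D 8, #4→D 1, #5→D 3, #6→D 6  ⇒ total 24.
Compare {A}: total 26.
Compare {B}: total 34.
No size-1 selection does better; minimum is 24.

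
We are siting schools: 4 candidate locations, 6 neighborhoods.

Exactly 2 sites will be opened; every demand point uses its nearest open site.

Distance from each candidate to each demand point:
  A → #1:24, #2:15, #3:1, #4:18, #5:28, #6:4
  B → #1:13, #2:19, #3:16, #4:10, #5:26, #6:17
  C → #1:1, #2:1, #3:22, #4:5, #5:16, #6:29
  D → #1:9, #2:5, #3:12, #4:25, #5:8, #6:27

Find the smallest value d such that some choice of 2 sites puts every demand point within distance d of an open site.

16

Open {A, C}.
  Farthest demand point is #5 at distance 16 (to C); all others are ≤ 16.
With {B, C} the worst case is 17.
With {B, D} the worst case is 17.
No size-2 selection achieves below 16.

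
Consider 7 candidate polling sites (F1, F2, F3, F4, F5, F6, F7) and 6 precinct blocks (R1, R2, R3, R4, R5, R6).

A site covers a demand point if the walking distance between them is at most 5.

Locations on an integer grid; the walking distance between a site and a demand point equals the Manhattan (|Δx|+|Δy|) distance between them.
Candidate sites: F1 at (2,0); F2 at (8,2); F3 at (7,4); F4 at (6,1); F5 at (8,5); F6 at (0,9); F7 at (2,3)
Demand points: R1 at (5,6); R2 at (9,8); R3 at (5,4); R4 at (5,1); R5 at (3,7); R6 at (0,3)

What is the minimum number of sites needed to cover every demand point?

Coverage sets (demand points within 5 of each site):
  F1: {R4, R6}
  F2: {R3, R4}
  F3: {R1, R3, R4}
  F4: {R3, R4}
  F5: {R1, R2, R3}
  F6: {R5}
  F7: {R3, R4, R5, R6}
No single site covers all 6 demand points.
But {F5, F7} covers everything, so the minimum is 2.

2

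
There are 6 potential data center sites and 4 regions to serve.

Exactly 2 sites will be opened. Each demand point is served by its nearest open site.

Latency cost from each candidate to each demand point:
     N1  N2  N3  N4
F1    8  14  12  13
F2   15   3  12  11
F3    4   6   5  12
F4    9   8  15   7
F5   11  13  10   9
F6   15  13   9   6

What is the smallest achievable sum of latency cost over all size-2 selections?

Open {F3, F6}.
  N1→F3 4, N2→F3 6, N3→F3 5, N4→F6 6  ⇒ total 21.
Compare {F3, F4}: total 22.
Compare {F2, F3}: total 23.
No size-2 selection does better; minimum is 21.

21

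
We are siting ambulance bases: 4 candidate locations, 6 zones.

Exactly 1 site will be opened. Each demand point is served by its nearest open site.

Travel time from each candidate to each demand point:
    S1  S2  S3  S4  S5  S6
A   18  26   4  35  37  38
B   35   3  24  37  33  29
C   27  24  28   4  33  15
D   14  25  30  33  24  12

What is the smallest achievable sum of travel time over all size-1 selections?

131

Open {C}.
  S1→C 27, S2→C 24, S3→C 28, S4→C 4, S5→C 33, S6→C 15  ⇒ total 131.
Compare {D}: total 138.
Compare {A}: total 158.
No size-1 selection does better; minimum is 131.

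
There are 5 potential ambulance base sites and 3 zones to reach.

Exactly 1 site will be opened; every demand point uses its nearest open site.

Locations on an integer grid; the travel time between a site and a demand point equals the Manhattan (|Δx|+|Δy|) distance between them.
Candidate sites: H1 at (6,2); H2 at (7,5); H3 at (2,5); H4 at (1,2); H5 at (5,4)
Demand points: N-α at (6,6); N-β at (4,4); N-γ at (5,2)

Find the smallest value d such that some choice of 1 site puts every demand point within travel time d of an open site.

Open {H5}.
  Farthest demand point is N-α at travel time 3 (to H5); all others are ≤ 3.
With {H1} the worst case is 4.
With {H2} the worst case is 5.
No size-1 selection achieves below 3.

3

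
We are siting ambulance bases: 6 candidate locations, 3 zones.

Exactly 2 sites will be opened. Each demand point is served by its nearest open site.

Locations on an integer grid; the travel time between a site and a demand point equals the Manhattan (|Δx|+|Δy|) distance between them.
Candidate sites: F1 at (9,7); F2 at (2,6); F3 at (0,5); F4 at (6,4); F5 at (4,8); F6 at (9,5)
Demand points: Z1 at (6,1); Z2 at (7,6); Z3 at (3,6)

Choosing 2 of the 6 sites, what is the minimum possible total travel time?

Open {F2, F4}.
  Z1→F4 3, Z2→F4 3, Z3→F2 1  ⇒ total 7.
Compare {F4, F5}: total 9.
Compare {F3, F4}: total 10.
No size-2 selection does better; minimum is 7.

7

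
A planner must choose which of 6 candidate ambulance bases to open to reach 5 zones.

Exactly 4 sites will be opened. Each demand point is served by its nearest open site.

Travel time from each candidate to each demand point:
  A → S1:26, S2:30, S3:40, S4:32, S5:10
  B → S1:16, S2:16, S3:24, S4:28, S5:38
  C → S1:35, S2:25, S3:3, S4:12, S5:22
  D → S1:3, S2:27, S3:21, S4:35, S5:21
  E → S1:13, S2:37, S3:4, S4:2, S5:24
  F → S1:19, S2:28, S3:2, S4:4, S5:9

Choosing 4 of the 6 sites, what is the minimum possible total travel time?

Open {B, D, E, F}.
  S1→D 3, S2→B 16, S3→F 2, S4→E 2, S5→F 9  ⇒ total 32.
Compare {A, B, D, F}: total 34.
Compare {B, C, D, F}: total 34.
No size-4 selection does better; minimum is 32.

32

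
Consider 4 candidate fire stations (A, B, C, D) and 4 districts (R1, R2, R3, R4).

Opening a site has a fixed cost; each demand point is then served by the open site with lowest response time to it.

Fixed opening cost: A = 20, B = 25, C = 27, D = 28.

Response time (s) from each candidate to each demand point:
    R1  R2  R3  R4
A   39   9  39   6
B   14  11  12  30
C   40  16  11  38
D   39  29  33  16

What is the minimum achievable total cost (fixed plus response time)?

86

Open {A, B}: assign each demand point to its cheapest open site.
  R1→B 14, R2→A 9, R3→B 12, R4→A 6
  response time 41, fixed 45 → total 86.
Compare {B}: response time 67 + fixed 25 = 92.
Compare {B, D}: response time 53 + fixed 53 = 106.
Compare {A, C}: response time 65 + fixed 47 = 112.
All other subsets cost ≥ 92. Minimum total cost: 86.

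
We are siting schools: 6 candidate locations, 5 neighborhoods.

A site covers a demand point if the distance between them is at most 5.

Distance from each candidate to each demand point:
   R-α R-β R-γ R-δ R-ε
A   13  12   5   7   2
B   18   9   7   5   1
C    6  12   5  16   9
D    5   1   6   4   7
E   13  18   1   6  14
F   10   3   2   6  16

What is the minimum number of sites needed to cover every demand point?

Coverage sets (demand points within 5 of each site):
  A: {R-γ, R-ε}
  B: {R-δ, R-ε}
  C: {R-γ}
  D: {R-α, R-β, R-δ}
  E: {R-γ}
  F: {R-β, R-γ}
No single site covers all 5 demand points.
But {A, D} covers everything, so the minimum is 2.

2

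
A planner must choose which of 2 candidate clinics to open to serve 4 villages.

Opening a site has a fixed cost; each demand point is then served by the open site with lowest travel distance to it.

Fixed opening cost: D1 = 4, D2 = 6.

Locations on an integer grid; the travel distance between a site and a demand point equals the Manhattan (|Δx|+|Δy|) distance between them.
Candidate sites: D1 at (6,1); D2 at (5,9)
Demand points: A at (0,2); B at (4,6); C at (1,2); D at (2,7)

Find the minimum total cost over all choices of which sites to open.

32

Open {D1, D2}: assign each demand point to its cheapest open site.
  A→D1 7, B→D2 4, C→D1 6, D→D2 5
  travel distance 22, fixed 10 → total 32.
Compare {D1}: travel distance 30 + fixed 4 = 34.
Compare {D2}: travel distance 32 + fixed 6 = 38.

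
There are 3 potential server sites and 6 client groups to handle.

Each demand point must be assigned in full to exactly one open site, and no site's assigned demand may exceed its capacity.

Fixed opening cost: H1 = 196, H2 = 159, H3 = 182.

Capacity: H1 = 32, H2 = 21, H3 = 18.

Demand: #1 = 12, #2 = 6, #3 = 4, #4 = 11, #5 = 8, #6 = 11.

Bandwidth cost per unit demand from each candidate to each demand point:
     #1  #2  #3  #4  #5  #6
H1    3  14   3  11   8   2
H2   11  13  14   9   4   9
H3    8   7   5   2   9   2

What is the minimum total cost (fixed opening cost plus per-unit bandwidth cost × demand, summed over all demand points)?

703

Open {H1, H2, H3}; cheapest assignment that respects the capacities:
  H1 (cap 32, load 27): #1, #3, #6 — cost 12×3 + 4×3 + 11×2 = 70
  H2 (cap 21, load 8): #5 — cost 8×4 = 32
  H3 (cap 18, load 17): #2, #4 — cost 6×7 + 11×2 = 64
  Shipping 166, fixed 537 → total 703.
  Any other capacity-feasible assignment to {H1, H2, H3} ships for at least 166.
Compare {H1, H2}: its best feasible assignment gives total 710.
Every other set of open sites that can feasibly serve all demand totals ≥ 710 even under its best assignment. Minimum: 703.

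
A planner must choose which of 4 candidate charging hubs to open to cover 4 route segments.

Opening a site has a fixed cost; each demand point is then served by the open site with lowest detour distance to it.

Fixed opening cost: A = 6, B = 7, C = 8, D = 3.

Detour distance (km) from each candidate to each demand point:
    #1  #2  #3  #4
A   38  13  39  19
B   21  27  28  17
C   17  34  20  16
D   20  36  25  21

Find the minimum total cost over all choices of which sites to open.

80

Open {A, C}: assign each demand point to its cheapest open site.
  #1→C 17, #2→A 13, #3→C 20, #4→C 16
  detour distance 66, fixed 14 → total 80.
Compare {A, C, D}: detour distance 66 + fixed 17 = 83.
Compare {A, D}: detour distance 77 + fixed 9 = 86.
Compare {A, B, C}: detour distance 66 + fixed 21 = 87.
All other subsets cost ≥ 83. Minimum total cost: 80.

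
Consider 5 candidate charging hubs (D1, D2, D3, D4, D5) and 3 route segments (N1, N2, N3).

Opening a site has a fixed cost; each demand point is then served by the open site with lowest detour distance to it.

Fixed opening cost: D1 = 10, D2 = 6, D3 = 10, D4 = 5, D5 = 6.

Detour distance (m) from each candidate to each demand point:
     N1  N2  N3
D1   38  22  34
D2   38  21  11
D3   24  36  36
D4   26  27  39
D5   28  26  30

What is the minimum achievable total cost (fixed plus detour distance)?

69

Open {D2, D4}: assign each demand point to its cheapest open site.
  N1→D4 26, N2→D2 21, N3→D2 11
  detour distance 58, fixed 11 → total 69.
Compare {D2, D3}: detour distance 56 + fixed 16 = 72.
Compare {D2, D5}: detour distance 60 + fixed 12 = 72.
Compare {D2, D4, D5}: detour distance 58 + fixed 17 = 75.
All other subsets cost ≥ 72. Minimum total cost: 69.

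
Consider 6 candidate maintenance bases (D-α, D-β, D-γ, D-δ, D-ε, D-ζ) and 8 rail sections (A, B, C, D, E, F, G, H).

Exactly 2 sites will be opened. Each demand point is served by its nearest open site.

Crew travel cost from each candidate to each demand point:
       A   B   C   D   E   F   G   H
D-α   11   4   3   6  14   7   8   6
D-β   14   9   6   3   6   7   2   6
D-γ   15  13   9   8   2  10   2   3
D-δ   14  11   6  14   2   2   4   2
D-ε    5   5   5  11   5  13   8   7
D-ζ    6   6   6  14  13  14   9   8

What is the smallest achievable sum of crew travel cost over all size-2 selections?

Open {D-α, D-δ}.
  A→D-α 11, B→D-α 4, C→D-α 3, D→D-α 6, E→D-δ 2, F→D-δ 2, G→D-δ 4, H→D-δ 2  ⇒ total 34.
Compare {D-δ, D-ε}: total 36.
Compare {D-α, D-γ}: total 38.
No size-2 selection does better; minimum is 34.

34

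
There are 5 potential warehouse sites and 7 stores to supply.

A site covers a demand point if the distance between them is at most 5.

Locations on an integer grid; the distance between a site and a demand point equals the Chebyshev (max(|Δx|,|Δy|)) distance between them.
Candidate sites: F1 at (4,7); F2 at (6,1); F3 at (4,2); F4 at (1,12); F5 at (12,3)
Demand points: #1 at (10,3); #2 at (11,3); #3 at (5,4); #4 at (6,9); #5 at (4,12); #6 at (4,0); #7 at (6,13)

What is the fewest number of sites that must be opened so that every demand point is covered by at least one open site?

Coverage sets (demand points within 5 of each site):
  F1: {#3, #4, #5}
  F2: {#1, #2, #3, #6}
  F3: {#3, #6}
  F4: {#4, #5, #7}
  F5: {#1, #2}
No single site covers all 7 demand points.
But {F2, F4} covers everything, so the minimum is 2.

2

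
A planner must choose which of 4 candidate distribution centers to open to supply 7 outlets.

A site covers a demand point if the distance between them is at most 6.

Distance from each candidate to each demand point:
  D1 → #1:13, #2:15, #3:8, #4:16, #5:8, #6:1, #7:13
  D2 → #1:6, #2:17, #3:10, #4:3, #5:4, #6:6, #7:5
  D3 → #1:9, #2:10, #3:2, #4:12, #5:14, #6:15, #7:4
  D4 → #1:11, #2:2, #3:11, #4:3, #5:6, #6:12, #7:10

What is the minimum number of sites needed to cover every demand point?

Coverage sets (demand points within 6 of each site):
  D1: {#6}
  D2: {#1, #4, #5, #6, #7}
  D3: {#3, #7}
  D4: {#2, #4, #5}
No 2 sites suffice: every size-2 union leaves at least one demand point uncovered.
But {D2, D3, D4} covers everything, so the minimum is 3.

3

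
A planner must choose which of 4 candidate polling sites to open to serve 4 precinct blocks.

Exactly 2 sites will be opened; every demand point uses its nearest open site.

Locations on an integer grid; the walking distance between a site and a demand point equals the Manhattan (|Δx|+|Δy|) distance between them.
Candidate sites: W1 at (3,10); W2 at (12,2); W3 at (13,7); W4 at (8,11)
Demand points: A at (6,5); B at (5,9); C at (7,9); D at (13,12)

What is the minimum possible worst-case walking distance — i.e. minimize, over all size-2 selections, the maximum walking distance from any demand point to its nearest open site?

Open {W1, W3}.
  Farthest demand point is A at walking distance 8 (to W1); all others are ≤ 8.
With {W1, W4} the worst case is 8.
With {W2, W4} the worst case is 8.
No size-2 selection achieves below 8.

8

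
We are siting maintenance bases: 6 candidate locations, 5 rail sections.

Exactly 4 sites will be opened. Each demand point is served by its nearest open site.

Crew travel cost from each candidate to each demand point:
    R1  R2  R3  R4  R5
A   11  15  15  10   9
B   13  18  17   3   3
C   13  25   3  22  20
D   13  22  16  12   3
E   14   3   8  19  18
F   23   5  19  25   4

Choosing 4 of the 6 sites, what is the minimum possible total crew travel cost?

Open {A, B, C, E}.
  R1→A 11, R2→E 3, R3→C 3, R4→B 3, R5→B 3  ⇒ total 23.
Compare {A, B, C, F}: total 25.
Compare {B, C, D, E}: total 25.
No size-4 selection does better; minimum is 23.

23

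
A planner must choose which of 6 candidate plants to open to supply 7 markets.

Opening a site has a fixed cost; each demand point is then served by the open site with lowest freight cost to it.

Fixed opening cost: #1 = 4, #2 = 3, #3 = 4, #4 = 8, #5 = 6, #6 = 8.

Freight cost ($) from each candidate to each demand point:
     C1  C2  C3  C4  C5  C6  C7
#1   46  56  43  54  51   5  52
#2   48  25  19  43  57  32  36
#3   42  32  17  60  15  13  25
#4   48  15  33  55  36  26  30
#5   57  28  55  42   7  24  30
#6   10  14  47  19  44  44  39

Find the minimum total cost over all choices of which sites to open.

119

Open {#1, #3, #5, #6}: assign each demand point to its cheapest open site.
  C1→#6 10, C2→#6 14, C3→#3 17, C4→#6 19, C5→#5 7, C6→#1 5, C7→#3 25
  freight cost 97, fixed 22 → total 119.
Compare {#1, #3, #6}: freight cost 105 + fixed 16 = 121.
Compare {#1, #2, #3, #5, #6}: freight cost 97 + fixed 25 = 122.
Compare {#3, #5, #6}: freight cost 105 + fixed 18 = 123.
All other subsets cost ≥ 121. Minimum total cost: 119.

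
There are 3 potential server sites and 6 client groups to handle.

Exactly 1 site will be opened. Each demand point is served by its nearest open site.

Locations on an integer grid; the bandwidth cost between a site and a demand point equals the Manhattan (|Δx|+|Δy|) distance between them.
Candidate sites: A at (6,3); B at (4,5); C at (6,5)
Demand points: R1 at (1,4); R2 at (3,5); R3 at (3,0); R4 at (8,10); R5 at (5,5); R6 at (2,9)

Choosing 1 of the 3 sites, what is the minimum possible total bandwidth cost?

27

Open {B}.
  R1→B 4, R2→B 1, R3→B 6, R4→B 9, R5→B 1, R6→B 6  ⇒ total 27.
Compare {C}: total 33.
Compare {A}: total 39.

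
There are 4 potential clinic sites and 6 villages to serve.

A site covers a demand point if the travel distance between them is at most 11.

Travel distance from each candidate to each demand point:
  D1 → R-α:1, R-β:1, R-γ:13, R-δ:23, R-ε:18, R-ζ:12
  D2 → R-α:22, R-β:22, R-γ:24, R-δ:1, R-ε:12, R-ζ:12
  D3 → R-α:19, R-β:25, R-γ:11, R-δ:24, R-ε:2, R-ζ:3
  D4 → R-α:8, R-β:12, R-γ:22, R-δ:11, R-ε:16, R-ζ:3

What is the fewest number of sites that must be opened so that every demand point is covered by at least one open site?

3

Coverage sets (demand points within 11 of each site):
  D1: {R-α, R-β}
  D2: {R-δ}
  D3: {R-γ, R-ε, R-ζ}
  D4: {R-α, R-δ, R-ζ}
No 2 sites suffice: every size-2 union leaves at least one demand point uncovered.
But {D1, D2, D3} covers everything, so the minimum is 3.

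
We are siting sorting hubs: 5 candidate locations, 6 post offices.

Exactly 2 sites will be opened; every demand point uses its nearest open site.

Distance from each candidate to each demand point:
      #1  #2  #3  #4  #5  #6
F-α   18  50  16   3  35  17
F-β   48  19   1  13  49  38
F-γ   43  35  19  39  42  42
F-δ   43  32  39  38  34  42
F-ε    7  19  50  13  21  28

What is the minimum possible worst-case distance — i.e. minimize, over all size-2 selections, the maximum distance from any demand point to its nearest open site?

Open {F-α, F-ε}.
  Farthest demand point is #5 at distance 21 (to F-ε); all others are ≤ 21.
With {F-β, F-ε} the worst case is 28.
With {F-γ, F-ε} the worst case is 28.
No size-2 selection achieves below 21.

21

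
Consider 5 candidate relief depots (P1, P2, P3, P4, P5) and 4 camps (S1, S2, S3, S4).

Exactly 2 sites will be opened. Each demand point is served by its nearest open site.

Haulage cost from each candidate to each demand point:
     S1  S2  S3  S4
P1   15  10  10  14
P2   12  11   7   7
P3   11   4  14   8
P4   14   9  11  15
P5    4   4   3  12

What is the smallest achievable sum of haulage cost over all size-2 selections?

Open {P2, P5}.
  S1→P5 4, S2→P5 4, S3→P5 3, S4→P2 7  ⇒ total 18.
Compare {P3, P5}: total 19.
Compare {P1, P5}: total 23.
No size-2 selection does better; minimum is 18.

18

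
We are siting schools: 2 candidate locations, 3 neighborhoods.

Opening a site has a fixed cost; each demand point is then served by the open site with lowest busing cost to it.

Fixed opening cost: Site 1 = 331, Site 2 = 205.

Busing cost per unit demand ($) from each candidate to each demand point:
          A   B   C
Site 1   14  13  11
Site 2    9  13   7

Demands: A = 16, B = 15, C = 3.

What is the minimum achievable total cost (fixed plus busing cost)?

Open {Site 2}: assign each demand point to its cheapest open site.
  A→Site 2 16×9=144, B→Site 2 15×13=195, C→Site 2 3×7=21
  busing cost 360, fixed 205 → total 565.
Compare {Site 1}: busing cost 452 + fixed 331 = 783.
Compare {Site 1, Site 2}: busing cost 360 + fixed 536 = 896.

565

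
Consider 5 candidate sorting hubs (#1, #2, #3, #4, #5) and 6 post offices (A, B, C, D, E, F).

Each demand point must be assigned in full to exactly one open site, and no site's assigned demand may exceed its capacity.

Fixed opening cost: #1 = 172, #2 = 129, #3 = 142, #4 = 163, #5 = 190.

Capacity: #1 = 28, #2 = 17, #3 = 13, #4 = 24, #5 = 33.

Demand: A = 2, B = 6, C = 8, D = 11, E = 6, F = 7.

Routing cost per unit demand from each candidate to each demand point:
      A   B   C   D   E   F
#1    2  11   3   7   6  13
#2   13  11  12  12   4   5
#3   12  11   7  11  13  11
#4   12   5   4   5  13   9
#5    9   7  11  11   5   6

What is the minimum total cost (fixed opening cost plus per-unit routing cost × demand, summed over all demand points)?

Open {#1, #2}; cheapest assignment that respects the capacities:
  #1 (cap 28, load 27): A, B, C, D — cost 2×2 + 6×11 + 8×3 + 11×7 = 171
  #2 (cap 17, load 13): E, F — cost 6×4 + 7×5 = 59
  Shipping 230, fixed 301 → total 531.
  Any other capacity-feasible assignment to {#1, #2} ships for at least 230.
Compare {#1, #4}: its best feasible assignment gives total 547.
Compare {#4, #5}: its best feasible assignment gives total 572.
Every other set of open sites that can feasibly serve all demand totals ≥ 547 even under its best assignment. Minimum: 531.

531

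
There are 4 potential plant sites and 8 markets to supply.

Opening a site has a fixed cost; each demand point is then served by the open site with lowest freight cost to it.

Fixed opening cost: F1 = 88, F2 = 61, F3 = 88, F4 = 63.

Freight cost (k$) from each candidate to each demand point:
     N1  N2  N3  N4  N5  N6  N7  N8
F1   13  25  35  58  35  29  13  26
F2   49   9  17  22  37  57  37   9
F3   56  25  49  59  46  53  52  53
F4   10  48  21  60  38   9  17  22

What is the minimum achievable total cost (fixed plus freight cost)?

Open {F2, F4}: assign each demand point to its cheapest open site.
  N1→F4 10, N2→F2 9, N3→F2 17, N4→F2 22, N5→F2 37, N6→F4 9, N7→F4 17, N8→F2 9
  freight cost 130, fixed 124 → total 254.
Compare {F4}: freight cost 225 + fixed 63 = 288.
Compare {F1, F2}: freight cost 147 + fixed 149 = 296.
Compare {F2}: freight cost 237 + fixed 61 = 298.
All other subsets cost ≥ 288. Minimum total cost: 254.

254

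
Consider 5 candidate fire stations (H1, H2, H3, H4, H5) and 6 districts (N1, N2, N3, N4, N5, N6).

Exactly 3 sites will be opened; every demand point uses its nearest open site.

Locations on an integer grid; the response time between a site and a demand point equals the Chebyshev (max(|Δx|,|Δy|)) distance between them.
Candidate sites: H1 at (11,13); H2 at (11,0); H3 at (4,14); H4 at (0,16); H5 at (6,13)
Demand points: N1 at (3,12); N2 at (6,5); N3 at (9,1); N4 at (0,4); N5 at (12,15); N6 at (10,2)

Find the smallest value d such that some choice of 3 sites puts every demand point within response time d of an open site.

Open {H1, H2, H5}.
  Farthest demand point is N4 at response time 9 (to H5); all others are ≤ 9.
With {H2, H3, H5} the worst case is 9.
With {H2, H4, H5} the worst case is 9.
No size-3 selection achieves below 9.

9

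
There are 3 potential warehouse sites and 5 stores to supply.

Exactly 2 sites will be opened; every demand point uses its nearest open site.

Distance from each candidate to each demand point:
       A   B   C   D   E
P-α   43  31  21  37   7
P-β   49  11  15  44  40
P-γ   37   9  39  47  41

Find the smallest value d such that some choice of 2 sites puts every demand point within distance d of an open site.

Open {P-α, P-γ}.
  Farthest demand point is A at distance 37 (to P-γ); all others are ≤ 37.
With {P-α, P-β} the worst case is 43.
With {P-β, P-γ} the worst case is 44.
No size-2 selection achieves below 37.

37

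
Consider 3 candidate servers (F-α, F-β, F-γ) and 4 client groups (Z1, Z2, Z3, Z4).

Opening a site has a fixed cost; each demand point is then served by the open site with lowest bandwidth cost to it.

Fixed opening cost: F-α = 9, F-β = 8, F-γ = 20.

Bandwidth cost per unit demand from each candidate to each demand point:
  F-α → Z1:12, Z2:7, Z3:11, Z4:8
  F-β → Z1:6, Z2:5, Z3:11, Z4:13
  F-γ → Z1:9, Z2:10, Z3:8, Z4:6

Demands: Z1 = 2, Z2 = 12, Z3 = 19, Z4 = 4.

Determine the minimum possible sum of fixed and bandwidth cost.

276

Open {F-β, F-γ}: assign each demand point to its cheapest open site.
  Z1→F-β 2×6=12, Z2→F-β 12×5=60, Z3→F-γ 19×8=152, Z4→F-γ 4×6=24
  bandwidth cost 248, fixed 28 → total 276.
Compare {F-α, F-β, F-γ}: bandwidth cost 248 + fixed 37 = 285.
Compare {F-α, F-γ}: bandwidth cost 278 + fixed 29 = 307.
Compare {F-α, F-β}: bandwidth cost 313 + fixed 17 = 330.
All other subsets cost ≥ 285. Minimum total cost: 276.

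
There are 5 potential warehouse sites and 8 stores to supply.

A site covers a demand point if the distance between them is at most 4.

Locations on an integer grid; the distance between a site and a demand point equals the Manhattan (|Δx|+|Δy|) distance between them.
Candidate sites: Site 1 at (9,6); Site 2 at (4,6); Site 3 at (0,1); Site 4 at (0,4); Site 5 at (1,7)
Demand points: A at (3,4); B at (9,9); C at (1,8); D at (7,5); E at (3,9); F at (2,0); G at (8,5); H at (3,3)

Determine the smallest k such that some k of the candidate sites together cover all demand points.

4

Coverage sets (demand points within 4 of each site):
  Site 1: {B, D, G}
  Site 2: {A, D, E, H}
  Site 3: {F}
  Site 4: {A, H}
  Site 5: {C, E}
No 3 sites suffice: every size-3 union leaves at least one demand point uncovered.
But {Site 1, Site 2, Site 3, Site 5} covers everything, so the minimum is 4.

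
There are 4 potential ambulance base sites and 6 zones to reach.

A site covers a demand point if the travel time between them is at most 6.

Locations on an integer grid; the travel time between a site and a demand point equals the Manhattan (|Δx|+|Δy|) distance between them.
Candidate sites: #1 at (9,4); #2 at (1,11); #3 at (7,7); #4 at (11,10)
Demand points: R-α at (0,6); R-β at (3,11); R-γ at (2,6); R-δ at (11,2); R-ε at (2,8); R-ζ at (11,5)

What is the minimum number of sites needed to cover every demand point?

2

Coverage sets (demand points within 6 of each site):
  #1: {R-δ, R-ζ}
  #2: {R-α, R-β, R-γ, R-ε}
  #3: {R-γ, R-ε, R-ζ}
  #4: {R-ζ}
No single site covers all 6 demand points.
But {#1, #2} covers everything, so the minimum is 2.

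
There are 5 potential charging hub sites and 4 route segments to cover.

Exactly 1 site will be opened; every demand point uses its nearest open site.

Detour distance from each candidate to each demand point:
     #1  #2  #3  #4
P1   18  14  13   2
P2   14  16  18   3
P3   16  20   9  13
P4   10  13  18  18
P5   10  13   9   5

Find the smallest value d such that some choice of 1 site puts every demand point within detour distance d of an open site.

Open {P5}.
  Farthest demand point is #2 at detour distance 13 (to P5); all others are ≤ 13.
With {P1} the worst case is 18.
With {P2} the worst case is 18.
No size-1 selection achieves below 13.

13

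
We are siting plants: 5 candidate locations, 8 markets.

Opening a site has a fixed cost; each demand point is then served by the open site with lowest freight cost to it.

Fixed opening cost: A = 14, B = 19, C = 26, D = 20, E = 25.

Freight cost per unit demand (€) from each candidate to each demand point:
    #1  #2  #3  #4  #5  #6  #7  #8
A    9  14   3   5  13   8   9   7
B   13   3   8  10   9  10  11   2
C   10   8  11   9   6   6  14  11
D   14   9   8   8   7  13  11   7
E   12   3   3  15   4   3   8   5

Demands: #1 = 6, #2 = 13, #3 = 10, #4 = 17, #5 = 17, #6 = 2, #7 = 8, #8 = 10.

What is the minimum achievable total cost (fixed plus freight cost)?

Open {A, B, E}: assign each demand point to its cheapest open site.
  #1→A 6×9=54, #2→B 13×3=39, #3→A 10×3=30, #4→A 17×5=85, #5→E 17×4=68, #6→E 2×3=6, #7→E 8×8=64, #8→B 10×2=20
  freight cost 366, fixed 58 → total 424.
Compare {A, E}: freight cost 396 + fixed 39 = 435.
Compare {A, B, D, E}: freight cost 366 + fixed 78 = 444.
Compare {A, B, C, E}: freight cost 366 + fixed 84 = 450.
All other subsets cost ≥ 435. Minimum total cost: 424.

424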